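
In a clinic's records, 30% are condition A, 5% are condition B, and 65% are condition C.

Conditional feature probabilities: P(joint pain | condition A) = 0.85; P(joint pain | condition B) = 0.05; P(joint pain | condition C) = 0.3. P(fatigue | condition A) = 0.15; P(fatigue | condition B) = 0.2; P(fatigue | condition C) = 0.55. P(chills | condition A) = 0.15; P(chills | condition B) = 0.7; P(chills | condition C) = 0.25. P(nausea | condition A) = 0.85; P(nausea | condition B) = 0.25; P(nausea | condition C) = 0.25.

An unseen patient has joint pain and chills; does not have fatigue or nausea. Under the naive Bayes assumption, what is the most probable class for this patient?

condition C

condition A: 0.3 × 0.85 × (1−0.15) × 0.15 × (1−0.85) = 0.004876875
condition B: 0.05 × 0.05 × (1−0.2) × 0.7 × (1−0.25) = 0.00105
condition C: 0.65 × 0.3 × (1−0.55) × 0.25 × (1−0.25) = 0.016453125
Highest score → condition C.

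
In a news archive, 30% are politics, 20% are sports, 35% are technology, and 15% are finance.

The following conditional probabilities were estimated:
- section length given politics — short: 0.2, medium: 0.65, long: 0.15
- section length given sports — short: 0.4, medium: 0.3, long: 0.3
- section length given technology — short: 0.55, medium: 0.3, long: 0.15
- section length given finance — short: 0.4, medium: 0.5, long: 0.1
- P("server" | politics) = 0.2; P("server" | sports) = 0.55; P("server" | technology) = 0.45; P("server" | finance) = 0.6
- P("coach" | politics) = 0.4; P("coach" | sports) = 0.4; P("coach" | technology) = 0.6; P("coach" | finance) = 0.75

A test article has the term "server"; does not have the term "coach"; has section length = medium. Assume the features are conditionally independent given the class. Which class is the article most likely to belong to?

politics: 0.3 × 0.65 × 0.2 × (1−0.4) = 0.0234
sports: 0.2 × 0.3 × 0.55 × (1−0.4) = 0.0198
technology: 0.35 × 0.3 × 0.45 × (1−0.6) = 0.0189
finance: 0.15 × 0.5 × 0.6 × (1−0.75) = 0.01125
Highest score → politics.

politics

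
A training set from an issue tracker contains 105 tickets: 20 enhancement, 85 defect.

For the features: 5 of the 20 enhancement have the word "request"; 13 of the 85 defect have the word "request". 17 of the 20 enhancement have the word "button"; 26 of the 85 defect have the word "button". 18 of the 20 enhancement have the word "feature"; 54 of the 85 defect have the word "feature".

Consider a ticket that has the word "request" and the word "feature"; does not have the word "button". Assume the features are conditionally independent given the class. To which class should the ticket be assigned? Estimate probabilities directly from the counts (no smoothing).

defect

enhancement: (20/105) × (5/20) × (3/20) × (18/20) ≈ 0.00642857
defect: (85/105) × (13/85) × (59/85) × (54/85) ≈ 0.0545961
Highest score → defect.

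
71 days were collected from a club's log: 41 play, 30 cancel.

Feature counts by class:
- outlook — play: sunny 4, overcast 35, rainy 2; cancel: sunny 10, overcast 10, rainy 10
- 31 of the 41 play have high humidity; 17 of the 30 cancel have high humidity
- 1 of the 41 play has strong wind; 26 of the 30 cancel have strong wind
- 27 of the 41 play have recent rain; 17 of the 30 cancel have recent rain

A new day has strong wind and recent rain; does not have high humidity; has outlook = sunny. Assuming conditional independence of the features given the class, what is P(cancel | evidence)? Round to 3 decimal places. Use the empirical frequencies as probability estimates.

0.993

play: (41/71) × (4/41) × (10/41) × (1/41) × (27/41) ≈ 0.000220706
cancel: (30/71) × (10/30) × (13/30) × (26/30) × (17/30) ≈ 0.0299739
P(cancel | x) = 0.0299739 / 0.030194606 ≈ 0.993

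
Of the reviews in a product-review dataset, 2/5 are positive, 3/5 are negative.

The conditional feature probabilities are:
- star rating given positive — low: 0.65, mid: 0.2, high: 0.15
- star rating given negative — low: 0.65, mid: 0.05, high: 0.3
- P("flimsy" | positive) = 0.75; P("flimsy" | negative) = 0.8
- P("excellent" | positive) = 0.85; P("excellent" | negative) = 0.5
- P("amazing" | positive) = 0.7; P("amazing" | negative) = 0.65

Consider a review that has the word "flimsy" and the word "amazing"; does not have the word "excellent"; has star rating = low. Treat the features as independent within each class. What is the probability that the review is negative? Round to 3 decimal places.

0.832

positive: 0.4 × 0.65 × 0.75 × (1−0.85) × 0.7 = 0.020475
negative: 0.6 × 0.65 × 0.8 × (1−0.5) × 0.65 = 0.1014
P(negative | x) = 0.1014 / 0.121875 ≈ 0.832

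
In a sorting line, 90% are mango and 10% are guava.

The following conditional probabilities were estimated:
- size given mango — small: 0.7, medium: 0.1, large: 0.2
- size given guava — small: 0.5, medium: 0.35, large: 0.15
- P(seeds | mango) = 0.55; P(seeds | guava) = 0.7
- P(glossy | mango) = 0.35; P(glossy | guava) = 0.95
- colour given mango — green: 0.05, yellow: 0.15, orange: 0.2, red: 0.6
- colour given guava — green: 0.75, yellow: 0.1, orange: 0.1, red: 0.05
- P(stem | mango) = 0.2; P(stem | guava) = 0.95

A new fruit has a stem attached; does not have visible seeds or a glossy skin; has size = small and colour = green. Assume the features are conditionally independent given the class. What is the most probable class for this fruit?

mango: 0.9 × 0.7 × (1−0.55) × (1−0.35) × 0.05 × 0.2 = 0.00184275
guava: 0.1 × 0.5 × (1−0.7) × (1−0.95) × 0.75 × 0.95 = 0.000534375
Highest score → mango.

mango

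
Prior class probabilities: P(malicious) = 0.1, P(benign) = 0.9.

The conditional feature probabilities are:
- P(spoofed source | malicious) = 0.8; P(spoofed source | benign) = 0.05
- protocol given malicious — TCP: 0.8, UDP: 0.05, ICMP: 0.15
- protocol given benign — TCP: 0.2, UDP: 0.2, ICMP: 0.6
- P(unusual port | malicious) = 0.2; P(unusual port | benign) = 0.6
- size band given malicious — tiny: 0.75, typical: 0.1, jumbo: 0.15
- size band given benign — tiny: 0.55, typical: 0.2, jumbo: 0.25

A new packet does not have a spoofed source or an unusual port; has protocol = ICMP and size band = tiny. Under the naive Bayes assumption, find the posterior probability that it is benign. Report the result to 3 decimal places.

malicious: 0.1 × (1−0.8) × 0.15 × (1−0.2) × 0.75 = 0.0018
benign: 0.9 × (1−0.05) × 0.6 × (1−0.6) × 0.55 = 0.11286
P(benign | x) = 0.11286 / 0.11466 ≈ 0.984

0.984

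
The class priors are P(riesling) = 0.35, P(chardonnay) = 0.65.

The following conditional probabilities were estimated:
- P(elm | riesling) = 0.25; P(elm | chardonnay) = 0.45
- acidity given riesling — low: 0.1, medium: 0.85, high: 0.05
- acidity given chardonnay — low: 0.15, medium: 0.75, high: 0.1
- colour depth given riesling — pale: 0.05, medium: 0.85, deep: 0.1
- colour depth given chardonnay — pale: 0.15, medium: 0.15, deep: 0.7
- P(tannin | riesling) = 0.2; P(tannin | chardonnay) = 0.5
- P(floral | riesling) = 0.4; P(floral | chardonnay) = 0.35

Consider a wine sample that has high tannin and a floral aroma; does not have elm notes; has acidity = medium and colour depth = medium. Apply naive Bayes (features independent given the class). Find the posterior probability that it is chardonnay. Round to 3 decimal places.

riesling: 0.35 × (1−0.25) × 0.85 × 0.85 × 0.2 × 0.4 = 0.0151725
chardonnay: 0.65 × (1−0.45) × 0.75 × 0.15 × 0.5 × 0.35 = 0.00703828125
P(chardonnay | x) = 0.00703828125 / 0.02221078125 ≈ 0.317

0.317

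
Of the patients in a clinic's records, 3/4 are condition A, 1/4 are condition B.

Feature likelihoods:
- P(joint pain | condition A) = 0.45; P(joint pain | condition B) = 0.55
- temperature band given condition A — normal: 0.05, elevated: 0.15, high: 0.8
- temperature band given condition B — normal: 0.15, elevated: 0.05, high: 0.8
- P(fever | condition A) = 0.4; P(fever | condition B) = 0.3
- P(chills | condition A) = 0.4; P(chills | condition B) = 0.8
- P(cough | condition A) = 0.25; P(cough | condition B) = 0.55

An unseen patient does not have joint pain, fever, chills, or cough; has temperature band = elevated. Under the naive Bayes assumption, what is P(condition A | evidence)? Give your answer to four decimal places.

0.9792

condition A: 0.75 × (1−0.45) × 0.15 × (1−0.4) × (1−0.4) × (1−0.25) = 0.01670625
condition B: 0.25 × (1−0.55) × 0.05 × (1−0.3) × (1−0.8) × (1−0.55) = 0.000354375
P(condition A | x) = 0.01670625 / 0.017060625 ≈ 0.9792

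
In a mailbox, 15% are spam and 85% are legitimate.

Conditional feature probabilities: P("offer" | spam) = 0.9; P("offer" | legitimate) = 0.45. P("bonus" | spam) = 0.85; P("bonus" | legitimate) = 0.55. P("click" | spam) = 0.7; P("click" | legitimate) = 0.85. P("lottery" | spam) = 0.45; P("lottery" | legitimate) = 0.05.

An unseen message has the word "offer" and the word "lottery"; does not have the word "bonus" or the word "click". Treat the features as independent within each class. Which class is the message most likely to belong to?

spam: 0.15 × 0.9 × (1−0.85) × (1−0.7) × 0.45 = 0.00273375
legitimate: 0.85 × 0.45 × (1−0.55) × (1−0.85) × 0.05 = 0.0012909375
Highest score → spam.

spam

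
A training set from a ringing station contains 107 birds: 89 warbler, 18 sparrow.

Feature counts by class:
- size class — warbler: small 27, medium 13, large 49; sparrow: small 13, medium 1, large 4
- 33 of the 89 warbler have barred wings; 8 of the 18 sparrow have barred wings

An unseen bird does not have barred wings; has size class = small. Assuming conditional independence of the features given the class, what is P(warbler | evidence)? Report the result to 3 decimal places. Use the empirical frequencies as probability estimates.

0.702

warbler: (89/107) × (27/89) × (56/89) ≈ 0.158773
sparrow: (18/107) × (13/18) × (10/18) ≈ 0.0674974
P(warbler | x) = 0.158773 / 0.2262704 ≈ 0.702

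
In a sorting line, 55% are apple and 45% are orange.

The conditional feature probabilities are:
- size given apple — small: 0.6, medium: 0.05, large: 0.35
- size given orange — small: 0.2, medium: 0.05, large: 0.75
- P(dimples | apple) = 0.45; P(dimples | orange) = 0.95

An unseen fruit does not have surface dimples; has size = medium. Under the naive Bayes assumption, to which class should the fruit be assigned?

apple: 0.55 × 0.05 × (1−0.45) = 0.015125
orange: 0.45 × 0.05 × (1−0.95) = 0.001125
Highest score → apple.

apple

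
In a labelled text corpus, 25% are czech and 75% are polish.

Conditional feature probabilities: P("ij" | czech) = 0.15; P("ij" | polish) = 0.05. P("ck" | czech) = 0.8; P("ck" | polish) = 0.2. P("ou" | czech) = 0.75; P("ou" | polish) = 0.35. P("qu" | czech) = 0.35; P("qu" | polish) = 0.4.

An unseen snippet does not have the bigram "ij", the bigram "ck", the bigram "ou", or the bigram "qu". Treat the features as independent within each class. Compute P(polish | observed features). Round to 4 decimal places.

czech: 0.25 × (1−0.15) × (1−0.8) × (1−0.75) × (1−0.35) = 0.00690625
polish: 0.75 × (1−0.05) × (1−0.2) × (1−0.35) × (1−0.4) = 0.2223
P(polish | x) = 0.2223 / 0.22920625 ≈ 0.9699

0.9699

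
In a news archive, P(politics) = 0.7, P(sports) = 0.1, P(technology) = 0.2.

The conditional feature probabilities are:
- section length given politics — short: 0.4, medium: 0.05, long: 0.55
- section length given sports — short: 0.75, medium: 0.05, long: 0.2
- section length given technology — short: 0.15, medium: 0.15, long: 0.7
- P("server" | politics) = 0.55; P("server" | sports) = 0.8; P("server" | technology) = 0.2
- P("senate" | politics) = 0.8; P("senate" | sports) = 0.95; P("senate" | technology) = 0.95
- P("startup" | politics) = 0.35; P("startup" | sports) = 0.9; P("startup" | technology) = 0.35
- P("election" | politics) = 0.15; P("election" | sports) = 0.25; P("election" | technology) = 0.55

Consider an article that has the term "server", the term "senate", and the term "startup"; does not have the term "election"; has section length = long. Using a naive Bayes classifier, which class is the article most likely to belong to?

politics

politics: 0.7 × 0.55 × 0.55 × 0.8 × 0.35 × (1−0.15) = 0.0503965
sports: 0.1 × 0.2 × 0.8 × 0.95 × 0.9 × (1−0.25) = 0.01026
technology: 0.2 × 0.7 × 0.2 × 0.95 × 0.35 × (1−0.55) = 0.0041895
Highest score → politics.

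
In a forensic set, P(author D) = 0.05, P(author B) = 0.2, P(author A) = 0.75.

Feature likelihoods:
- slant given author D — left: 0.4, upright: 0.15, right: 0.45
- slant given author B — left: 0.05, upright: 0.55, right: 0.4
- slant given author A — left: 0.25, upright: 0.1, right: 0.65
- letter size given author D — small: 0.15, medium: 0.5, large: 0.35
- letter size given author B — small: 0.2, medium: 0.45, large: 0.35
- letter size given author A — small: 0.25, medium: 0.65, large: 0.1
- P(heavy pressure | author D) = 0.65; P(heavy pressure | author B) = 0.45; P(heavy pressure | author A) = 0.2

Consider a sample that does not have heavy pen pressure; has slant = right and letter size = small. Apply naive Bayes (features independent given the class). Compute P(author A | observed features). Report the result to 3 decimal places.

author D: 0.05 × 0.45 × 0.15 × (1−0.65) = 0.00118125
author B: 0.2 × 0.4 × 0.2 × (1−0.45) = 0.0088
author A: 0.75 × 0.65 × 0.25 × (1−0.2) = 0.0975
P(author A | x) = 0.0975 / 0.10748125 ≈ 0.907

0.907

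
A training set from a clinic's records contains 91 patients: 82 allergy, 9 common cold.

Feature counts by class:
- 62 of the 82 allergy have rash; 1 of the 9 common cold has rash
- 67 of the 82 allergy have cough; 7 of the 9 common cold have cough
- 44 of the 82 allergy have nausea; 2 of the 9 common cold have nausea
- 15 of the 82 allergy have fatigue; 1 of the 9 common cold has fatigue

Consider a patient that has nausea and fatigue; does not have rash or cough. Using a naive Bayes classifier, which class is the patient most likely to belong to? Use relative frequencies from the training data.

allergy: (82/91) × (20/82) × (15/82) × (44/82) × (15/82) ≈ 0.00394623
common cold: (9/91) × (8/9) × (2/9) × (2/9) × (1/9) ≈ 0.000482371
Highest score → allergy.

allergy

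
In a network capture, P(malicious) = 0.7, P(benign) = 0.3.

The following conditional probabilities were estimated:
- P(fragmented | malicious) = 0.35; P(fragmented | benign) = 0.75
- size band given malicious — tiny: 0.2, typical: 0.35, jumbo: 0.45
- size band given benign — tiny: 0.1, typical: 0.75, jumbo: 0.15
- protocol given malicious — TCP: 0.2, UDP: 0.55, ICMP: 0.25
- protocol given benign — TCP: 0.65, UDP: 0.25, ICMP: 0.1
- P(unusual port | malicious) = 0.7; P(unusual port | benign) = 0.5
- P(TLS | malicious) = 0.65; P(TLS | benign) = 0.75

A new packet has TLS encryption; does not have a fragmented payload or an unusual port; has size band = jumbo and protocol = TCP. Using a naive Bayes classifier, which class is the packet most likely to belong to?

malicious: 0.7 × (1−0.35) × 0.45 × 0.2 × (1−0.7) × 0.65 = 0.00798525
benign: 0.3 × (1−0.75) × 0.15 × 0.65 × (1−0.5) × 0.75 = 0.0027421875
Highest score → malicious.

malicious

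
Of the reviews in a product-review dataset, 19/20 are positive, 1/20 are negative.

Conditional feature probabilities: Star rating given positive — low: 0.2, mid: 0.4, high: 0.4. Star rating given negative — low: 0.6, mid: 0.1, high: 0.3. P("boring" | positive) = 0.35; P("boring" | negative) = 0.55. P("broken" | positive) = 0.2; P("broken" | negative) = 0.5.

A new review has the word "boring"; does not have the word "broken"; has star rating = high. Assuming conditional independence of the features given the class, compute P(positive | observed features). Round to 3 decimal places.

positive: 0.95 × 0.4 × 0.35 × (1−0.2) = 0.1064
negative: 0.05 × 0.3 × 0.55 × (1−0.5) = 0.004125
P(positive | x) = 0.1064 / 0.110525 ≈ 0.963

0.963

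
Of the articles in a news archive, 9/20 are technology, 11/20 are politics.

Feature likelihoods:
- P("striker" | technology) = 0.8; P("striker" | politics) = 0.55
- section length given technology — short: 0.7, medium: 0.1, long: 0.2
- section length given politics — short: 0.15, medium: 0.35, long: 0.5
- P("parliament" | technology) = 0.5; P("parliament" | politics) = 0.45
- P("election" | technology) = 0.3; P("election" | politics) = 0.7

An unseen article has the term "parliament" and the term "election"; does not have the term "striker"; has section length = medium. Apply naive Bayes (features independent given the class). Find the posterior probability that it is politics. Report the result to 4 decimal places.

technology: 0.45 × (1−0.8) × 0.1 × 0.5 × 0.3 = 0.00135
politics: 0.55 × (1−0.55) × 0.35 × 0.45 × 0.7 = 0.027286875
P(politics | x) = 0.027286875 / 0.028636875 ≈ 0.9529

0.9529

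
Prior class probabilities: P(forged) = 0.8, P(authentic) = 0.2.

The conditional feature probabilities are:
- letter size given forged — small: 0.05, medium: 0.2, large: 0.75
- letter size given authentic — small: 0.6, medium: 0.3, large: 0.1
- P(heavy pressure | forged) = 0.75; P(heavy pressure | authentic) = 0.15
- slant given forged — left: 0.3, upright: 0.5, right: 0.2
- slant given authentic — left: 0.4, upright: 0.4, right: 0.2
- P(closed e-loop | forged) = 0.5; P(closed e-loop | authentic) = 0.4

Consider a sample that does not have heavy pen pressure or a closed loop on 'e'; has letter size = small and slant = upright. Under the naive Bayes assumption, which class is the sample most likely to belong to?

forged: 0.8 × 0.05 × (1−0.75) × 0.5 × (1−0.5) = 0.0025
authentic: 0.2 × 0.6 × (1−0.15) × 0.4 × (1−0.4) = 0.02448
Highest score → authentic.

authentic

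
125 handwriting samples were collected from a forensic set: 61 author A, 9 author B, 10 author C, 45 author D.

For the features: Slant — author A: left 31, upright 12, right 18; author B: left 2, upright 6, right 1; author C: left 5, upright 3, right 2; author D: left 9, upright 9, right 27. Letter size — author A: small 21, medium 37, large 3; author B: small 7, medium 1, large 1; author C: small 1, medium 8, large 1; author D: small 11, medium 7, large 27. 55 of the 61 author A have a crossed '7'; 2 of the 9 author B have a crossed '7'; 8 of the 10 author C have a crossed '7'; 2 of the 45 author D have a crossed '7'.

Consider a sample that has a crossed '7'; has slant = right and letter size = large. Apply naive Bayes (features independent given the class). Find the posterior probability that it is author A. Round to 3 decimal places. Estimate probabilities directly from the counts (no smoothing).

author A: (61/125) × (18/61) × (3/61) × (55/61) ≈ 0.00638538
author B: (9/125) × (1/9) × (1/9) × (2/9) ≈ 0.000197531
author C: (10/125) × (2/10) × (1/10) × (8/10) = 0.00128
author D: (45/125) × (27/45) × (27/45) × (2/45) = 0.00576
P(author A | x) = 0.00638538 / 0.013622911 ≈ 0.469

0.469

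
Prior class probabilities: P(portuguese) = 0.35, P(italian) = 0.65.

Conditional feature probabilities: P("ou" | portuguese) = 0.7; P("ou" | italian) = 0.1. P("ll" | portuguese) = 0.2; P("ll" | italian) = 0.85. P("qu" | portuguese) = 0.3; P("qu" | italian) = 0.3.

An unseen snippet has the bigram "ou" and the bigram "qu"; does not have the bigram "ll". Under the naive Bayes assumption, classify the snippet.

portuguese

portuguese: 0.35 × 0.7 × (1−0.2) × 0.3 = 0.0588
italian: 0.65 × 0.1 × (1−0.85) × 0.3 = 0.002925
Highest score → portuguese.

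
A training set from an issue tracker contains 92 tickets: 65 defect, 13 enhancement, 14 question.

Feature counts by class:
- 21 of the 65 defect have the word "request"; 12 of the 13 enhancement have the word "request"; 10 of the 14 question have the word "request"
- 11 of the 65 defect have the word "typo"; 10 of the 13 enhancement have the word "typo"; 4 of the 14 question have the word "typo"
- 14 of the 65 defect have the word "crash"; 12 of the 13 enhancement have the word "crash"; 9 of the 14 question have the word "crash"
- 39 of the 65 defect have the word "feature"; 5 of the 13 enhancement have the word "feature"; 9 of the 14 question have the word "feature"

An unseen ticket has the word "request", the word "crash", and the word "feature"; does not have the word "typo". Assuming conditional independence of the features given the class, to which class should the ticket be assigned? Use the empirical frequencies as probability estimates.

question

defect: (65/92) × (21/65) × (54/65) × (14/65) × (39/65) ≈ 0.0245063
enhancement: (13/92) × (12/13) × (3/13) × (12/13) × (5/13) ≈ 0.0106865
question: (14/92) × (10/14) × (10/14) × (9/14) × (9/14) ≈ 0.0320858
Highest score → question.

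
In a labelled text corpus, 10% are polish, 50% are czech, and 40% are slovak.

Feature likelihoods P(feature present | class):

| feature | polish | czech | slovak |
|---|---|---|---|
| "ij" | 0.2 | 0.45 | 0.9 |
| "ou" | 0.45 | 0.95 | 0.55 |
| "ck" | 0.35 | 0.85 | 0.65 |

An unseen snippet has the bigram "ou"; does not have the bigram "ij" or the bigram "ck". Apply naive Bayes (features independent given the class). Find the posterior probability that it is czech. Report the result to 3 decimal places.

0.558

polish: 0.1 × (1−0.2) × 0.45 × (1−0.35) = 0.0234
czech: 0.5 × (1−0.45) × 0.95 × (1−0.85) = 0.0391875
slovak: 0.4 × (1−0.9) × 0.55 × (1−0.65) = 0.0077
P(czech | x) = 0.0391875 / 0.0702875 ≈ 0.558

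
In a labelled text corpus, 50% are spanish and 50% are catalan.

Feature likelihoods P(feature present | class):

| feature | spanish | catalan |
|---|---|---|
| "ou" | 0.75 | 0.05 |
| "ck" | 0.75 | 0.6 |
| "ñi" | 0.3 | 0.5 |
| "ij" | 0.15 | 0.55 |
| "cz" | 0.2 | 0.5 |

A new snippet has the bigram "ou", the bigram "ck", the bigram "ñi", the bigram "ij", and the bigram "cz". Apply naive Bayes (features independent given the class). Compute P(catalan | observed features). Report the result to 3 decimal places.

0.449

spanish: 0.5 × 0.75 × 0.75 × 0.3 × 0.15 × 0.2 = 0.00253125
catalan: 0.5 × 0.05 × 0.6 × 0.5 × 0.55 × 0.5 = 0.0020625
P(catalan | x) = 0.0020625 / 0.00459375 ≈ 0.449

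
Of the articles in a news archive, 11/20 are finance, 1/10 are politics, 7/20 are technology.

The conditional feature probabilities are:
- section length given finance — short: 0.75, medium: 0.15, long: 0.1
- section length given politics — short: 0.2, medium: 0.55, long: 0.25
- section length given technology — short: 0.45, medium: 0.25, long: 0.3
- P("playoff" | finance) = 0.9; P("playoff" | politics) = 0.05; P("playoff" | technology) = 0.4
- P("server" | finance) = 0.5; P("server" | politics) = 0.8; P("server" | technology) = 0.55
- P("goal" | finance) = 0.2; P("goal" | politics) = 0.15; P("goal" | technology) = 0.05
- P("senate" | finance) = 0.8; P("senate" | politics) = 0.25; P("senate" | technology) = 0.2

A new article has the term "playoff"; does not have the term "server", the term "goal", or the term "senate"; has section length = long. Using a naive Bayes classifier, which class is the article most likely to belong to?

finance: 0.55 × 0.1 × 0.9 × (1−0.5) × (1−0.2) × (1−0.8) = 0.00396
politics: 0.1 × 0.25 × 0.05 × (1−0.8) × (1−0.15) × (1−0.25) = 0.000159375
technology: 0.35 × 0.3 × 0.4 × (1−0.55) × (1−0.05) × (1−0.2) = 0.014364
Highest score → technology.

technology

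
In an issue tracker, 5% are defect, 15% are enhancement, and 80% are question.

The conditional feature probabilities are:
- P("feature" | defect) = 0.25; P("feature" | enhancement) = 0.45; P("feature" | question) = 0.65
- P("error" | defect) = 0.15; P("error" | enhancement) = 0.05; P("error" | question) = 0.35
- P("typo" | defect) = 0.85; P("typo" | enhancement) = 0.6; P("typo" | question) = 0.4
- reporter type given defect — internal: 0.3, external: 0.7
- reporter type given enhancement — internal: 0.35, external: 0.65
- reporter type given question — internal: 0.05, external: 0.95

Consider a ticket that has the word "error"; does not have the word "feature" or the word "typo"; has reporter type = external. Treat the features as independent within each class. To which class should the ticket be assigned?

question

defect: 0.05 × (1−0.25) × 0.15 × (1−0.85) × 0.7 = 0.000590625
enhancement: 0.15 × (1−0.45) × 0.05 × (1−0.6) × 0.65 = 0.0010725
question: 0.8 × (1−0.65) × 0.35 × (1−0.4) × 0.95 = 0.05586
Highest score → question.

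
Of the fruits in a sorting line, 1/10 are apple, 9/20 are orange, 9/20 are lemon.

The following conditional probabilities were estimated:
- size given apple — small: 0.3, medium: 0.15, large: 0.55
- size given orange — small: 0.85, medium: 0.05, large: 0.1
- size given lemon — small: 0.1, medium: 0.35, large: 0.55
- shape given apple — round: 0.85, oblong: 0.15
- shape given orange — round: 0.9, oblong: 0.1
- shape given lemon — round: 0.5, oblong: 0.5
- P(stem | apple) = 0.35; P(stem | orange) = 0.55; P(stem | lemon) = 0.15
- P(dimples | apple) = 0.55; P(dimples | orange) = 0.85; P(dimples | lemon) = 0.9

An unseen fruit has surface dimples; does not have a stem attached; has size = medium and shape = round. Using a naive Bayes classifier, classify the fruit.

lemon

apple: 0.1 × 0.15 × 0.85 × (1−0.35) × 0.55 = 0.004558125
orange: 0.45 × 0.05 × 0.9 × (1−0.55) × 0.85 = 0.007745625
lemon: 0.45 × 0.35 × 0.5 × (1−0.15) × 0.9 = 0.06024375
Highest score → lemon.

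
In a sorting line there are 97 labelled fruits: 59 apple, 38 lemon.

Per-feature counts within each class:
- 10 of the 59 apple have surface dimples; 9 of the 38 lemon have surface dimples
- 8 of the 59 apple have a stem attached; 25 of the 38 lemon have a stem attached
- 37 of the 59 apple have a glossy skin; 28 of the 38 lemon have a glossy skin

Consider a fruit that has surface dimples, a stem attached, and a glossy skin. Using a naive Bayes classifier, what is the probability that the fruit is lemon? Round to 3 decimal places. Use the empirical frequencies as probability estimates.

0.837

apple: (59/97) × (10/59) × (8/59) × (37/59) ≈ 0.00876629
lemon: (38/97) × (9/38) × (25/38) × (28/38) ≈ 0.0449782
P(lemon | x) = 0.0449782 / 0.05374449 ≈ 0.837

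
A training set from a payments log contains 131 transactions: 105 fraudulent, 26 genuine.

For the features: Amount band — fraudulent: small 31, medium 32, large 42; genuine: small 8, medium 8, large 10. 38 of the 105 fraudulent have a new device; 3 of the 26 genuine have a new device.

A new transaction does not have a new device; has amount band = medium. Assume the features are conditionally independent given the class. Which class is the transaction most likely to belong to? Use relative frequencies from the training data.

fraudulent

fraudulent: (105/131) × (32/105) × (67/105) ≈ 0.155871
genuine: (26/131) × (8/26) × (23/26) ≈ 0.0540223
Highest score → fraudulent.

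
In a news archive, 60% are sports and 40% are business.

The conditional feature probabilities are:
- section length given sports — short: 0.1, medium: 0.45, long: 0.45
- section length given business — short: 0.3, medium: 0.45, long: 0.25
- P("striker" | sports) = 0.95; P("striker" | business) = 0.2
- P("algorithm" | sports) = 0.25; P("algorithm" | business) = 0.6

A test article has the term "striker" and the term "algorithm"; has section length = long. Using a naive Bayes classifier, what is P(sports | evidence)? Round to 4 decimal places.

0.8424

sports: 0.6 × 0.45 × 0.95 × 0.25 = 0.064125
business: 0.4 × 0.25 × 0.2 × 0.6 = 0.012
P(sports | x) = 0.064125 / 0.076125 ≈ 0.8424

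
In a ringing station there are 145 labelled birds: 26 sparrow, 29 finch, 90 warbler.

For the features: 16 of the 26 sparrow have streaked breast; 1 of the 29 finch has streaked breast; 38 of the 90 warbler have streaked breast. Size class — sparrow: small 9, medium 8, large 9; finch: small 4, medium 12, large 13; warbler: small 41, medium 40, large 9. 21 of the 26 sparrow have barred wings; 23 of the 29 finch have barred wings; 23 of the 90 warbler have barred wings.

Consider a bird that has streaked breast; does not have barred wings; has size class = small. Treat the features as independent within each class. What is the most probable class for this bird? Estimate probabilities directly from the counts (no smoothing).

warbler

sparrow: (26/145) × (16/26) × (9/26) × (5/26) ≈ 0.00734544
finch: (29/145) × (1/29) × (4/29) × (6/29) ≈ 0.00019681
warbler: (90/145) × (38/90) × (41/90) × (67/90) ≈ 0.088877
Highest score → warbler.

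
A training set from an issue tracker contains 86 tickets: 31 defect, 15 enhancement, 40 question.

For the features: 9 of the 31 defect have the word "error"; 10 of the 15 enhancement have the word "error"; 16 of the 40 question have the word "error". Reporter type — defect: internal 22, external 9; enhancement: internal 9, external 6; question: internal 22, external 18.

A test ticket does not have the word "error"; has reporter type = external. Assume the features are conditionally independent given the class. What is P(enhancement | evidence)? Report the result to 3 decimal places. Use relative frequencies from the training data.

defect: (31/86) × (22/31) × (9/31) ≈ 0.0742686
enhancement: (15/86) × (5/15) × (6/15) ≈ 0.0232558
question: (40/86) × (24/40) × (18/40) ≈ 0.125581
P(enhancement | x) = 0.0232558 / 0.2231054 ≈ 0.104

0.104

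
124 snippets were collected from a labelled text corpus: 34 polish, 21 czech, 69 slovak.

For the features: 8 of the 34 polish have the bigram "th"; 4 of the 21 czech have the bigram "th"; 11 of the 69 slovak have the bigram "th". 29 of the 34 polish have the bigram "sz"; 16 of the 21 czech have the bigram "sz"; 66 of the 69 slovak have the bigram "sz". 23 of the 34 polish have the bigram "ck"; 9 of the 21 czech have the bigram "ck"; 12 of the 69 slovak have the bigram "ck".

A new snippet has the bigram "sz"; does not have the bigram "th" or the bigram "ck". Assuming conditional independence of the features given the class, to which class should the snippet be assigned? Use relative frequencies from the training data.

polish: (34/124) × (26/34) × (29/34) × (11/34) ≈ 0.0578608
czech: (21/124) × (17/21) × (16/21) × (12/21) ≈ 0.0596884
slovak: (69/124) × (58/69) × (66/69) × (57/69) ≈ 0.369596
Highest score → slovak.

slovak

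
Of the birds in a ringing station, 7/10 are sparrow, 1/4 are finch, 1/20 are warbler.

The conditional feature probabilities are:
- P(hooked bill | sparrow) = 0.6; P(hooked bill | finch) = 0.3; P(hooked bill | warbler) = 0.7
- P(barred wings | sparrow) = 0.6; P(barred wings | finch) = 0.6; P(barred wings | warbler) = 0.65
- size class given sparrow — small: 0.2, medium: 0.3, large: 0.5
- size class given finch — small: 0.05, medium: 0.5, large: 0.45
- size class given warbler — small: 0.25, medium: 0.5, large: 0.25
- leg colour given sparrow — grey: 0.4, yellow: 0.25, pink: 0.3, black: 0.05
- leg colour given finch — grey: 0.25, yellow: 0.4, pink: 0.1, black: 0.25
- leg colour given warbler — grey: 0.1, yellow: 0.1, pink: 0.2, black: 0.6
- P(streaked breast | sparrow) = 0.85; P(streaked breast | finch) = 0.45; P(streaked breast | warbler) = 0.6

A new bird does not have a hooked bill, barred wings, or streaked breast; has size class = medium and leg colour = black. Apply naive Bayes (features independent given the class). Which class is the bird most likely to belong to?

sparrow: 0.7 × (1−0.6) × (1−0.6) × 0.3 × 0.05 × (1−0.85) = 0.000252
finch: 0.25 × (1−0.3) × (1−0.6) × 0.5 × 0.25 × (1−0.45) = 0.0048125
warbler: 0.05 × (1−0.7) × (1−0.65) × 0.5 × 0.6 × (1−0.6) = 0.00063
Highest score → finch.

finch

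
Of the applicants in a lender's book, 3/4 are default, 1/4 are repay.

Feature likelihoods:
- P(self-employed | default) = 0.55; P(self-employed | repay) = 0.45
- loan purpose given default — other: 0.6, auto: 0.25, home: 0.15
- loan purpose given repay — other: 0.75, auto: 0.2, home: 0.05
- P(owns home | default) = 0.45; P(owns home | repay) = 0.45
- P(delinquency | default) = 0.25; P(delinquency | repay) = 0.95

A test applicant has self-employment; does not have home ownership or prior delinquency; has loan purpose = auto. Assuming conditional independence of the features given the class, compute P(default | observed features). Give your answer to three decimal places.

0.986

default: 0.75 × 0.55 × 0.25 × (1−0.45) × (1−0.25) = 0.0425390625
repay: 0.25 × 0.45 × 0.2 × (1−0.45) × (1−0.95) = 0.00061875
P(default | x) = 0.0425390625 / 0.0431578125 ≈ 0.986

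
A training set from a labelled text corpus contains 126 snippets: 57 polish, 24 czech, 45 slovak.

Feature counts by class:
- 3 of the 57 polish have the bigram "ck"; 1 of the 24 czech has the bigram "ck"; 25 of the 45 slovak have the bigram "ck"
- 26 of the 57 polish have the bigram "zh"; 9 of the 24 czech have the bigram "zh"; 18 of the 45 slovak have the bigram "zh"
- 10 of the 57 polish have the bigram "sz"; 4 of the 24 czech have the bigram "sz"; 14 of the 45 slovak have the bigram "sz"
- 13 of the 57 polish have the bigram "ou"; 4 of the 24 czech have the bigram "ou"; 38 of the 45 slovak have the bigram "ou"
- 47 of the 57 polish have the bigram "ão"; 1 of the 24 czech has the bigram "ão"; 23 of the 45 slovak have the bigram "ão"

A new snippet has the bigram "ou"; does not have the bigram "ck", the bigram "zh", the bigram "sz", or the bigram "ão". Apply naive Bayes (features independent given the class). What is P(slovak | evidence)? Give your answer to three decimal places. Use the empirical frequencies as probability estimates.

polish: (57/126) × (54/57) × (31/57) × (47/57) × (13/57) × (10/57) ≈ 0.00769001
czech: (24/126) × (23/24) × (15/24) × (20/24) × (4/24) × (23/24) ≈ 0.0151852
slovak: (45/126) × (20/45) × (27/45) × (31/45) × (38/45) × (22/45) ≈ 0.0270858
P(slovak | x) = 0.0270858 / 0.04996101 ≈ 0.542

0.542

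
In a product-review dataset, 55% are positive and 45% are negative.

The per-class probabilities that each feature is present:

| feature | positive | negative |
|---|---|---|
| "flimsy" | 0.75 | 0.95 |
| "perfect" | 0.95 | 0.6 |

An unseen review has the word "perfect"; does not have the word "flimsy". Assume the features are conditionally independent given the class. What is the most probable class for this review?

positive: 0.55 × (1−0.75) × 0.95 = 0.130625
negative: 0.45 × (1−0.95) × 0.6 = 0.0135
Highest score → positive.

positive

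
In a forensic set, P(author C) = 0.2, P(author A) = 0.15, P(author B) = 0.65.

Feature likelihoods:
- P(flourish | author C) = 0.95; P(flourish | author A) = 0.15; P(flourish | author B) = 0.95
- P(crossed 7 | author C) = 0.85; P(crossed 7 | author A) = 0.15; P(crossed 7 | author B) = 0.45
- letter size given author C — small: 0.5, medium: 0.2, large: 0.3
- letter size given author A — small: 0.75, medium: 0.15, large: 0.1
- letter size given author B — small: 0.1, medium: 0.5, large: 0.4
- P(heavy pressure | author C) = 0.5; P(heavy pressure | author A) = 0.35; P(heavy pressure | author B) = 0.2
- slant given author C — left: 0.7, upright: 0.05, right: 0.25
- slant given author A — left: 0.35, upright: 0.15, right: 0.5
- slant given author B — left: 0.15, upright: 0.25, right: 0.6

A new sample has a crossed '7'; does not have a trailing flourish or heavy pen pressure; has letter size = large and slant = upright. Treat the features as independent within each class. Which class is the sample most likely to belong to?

author C: 0.2 × (1−0.95) × 0.85 × 0.3 × (1−0.5) × 0.05 = 0.00006375
author A: 0.15 × (1−0.15) × 0.15 × 0.1 × (1−0.35) × 0.15 = 0.00018646875
author B: 0.65 × (1−0.95) × 0.45 × 0.4 × (1−0.2) × 0.25 = 0.00117
Highest score → author B.

author B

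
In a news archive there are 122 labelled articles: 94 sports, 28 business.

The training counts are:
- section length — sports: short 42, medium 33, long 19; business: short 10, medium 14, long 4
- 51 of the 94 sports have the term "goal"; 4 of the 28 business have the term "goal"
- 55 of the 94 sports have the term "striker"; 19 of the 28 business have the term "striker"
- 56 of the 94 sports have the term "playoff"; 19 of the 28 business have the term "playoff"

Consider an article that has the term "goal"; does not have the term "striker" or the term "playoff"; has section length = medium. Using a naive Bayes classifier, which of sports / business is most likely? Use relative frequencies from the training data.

sports

sports: (94/122) × (33/94) × (51/94) × (39/94) × (38/94) ≈ 0.0246144
business: (28/122) × (14/28) × (4/28) × (9/28) × (9/28) ≈ 0.00169371
Highest score → sports.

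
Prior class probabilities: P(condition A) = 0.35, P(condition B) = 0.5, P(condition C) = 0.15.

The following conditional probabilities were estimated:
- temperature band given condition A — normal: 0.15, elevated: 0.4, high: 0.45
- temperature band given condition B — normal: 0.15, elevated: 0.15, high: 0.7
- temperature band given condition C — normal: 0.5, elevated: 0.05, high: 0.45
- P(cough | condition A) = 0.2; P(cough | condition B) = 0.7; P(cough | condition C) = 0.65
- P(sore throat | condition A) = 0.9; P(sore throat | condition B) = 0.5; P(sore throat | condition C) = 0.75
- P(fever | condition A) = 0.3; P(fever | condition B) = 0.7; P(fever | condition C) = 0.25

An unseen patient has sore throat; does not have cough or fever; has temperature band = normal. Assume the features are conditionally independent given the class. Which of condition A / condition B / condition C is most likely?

condition A: 0.35 × 0.15 × (1−0.2) × 0.9 × (1−0.3) = 0.02646
condition B: 0.5 × 0.15 × (1−0.7) × 0.5 × (1−0.7) = 0.003375
condition C: 0.15 × 0.5 × (1−0.65) × 0.75 × (1−0.25) = 0.014765625
Highest score → condition A.

condition A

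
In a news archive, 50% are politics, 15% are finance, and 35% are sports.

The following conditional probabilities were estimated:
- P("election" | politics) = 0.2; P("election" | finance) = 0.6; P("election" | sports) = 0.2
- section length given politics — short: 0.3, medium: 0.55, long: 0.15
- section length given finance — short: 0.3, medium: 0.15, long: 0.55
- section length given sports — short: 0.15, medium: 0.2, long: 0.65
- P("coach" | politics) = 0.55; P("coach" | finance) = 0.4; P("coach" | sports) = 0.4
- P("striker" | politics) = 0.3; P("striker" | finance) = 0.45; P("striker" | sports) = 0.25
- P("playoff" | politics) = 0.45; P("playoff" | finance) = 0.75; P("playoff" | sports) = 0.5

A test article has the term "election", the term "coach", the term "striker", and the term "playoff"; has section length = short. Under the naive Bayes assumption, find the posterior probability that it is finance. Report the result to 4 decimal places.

0.5698

politics: 0.5 × 0.2 × 0.3 × 0.55 × 0.3 × 0.45 = 0.0022275
finance: 0.15 × 0.6 × 0.3 × 0.4 × 0.45 × 0.75 = 0.003645
sports: 0.35 × 0.2 × 0.15 × 0.4 × 0.25 × 0.5 = 0.000525
P(finance | x) = 0.003645 / 0.0063975 ≈ 0.5698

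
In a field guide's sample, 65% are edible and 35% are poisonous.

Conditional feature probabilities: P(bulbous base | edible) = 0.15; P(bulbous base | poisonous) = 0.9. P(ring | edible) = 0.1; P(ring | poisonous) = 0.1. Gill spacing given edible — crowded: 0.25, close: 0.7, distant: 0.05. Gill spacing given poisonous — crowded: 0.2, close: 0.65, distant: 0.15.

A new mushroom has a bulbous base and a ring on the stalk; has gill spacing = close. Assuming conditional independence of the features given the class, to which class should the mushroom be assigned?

edible: 0.65 × 0.15 × 0.1 × 0.7 = 0.006825
poisonous: 0.35 × 0.9 × 0.1 × 0.65 = 0.020475
Highest score → poisonous.

poisonous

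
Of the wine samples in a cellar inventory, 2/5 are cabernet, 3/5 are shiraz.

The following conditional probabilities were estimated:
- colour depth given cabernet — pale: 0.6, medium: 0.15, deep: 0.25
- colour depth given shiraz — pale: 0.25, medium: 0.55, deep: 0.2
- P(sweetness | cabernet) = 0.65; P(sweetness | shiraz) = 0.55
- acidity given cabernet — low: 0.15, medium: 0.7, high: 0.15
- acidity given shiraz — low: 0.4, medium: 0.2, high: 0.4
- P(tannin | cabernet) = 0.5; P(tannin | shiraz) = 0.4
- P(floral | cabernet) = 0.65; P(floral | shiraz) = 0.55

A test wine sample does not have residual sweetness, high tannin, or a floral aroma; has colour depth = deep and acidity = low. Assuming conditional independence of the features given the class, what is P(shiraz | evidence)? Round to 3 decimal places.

0.864

cabernet: 0.4 × 0.25 × (1−0.65) × 0.15 × (1−0.5) × (1−0.65) = 0.00091875
shiraz: 0.6 × 0.2 × (1−0.55) × 0.4 × (1−0.4) × (1−0.55) = 0.005832
P(shiraz | x) = 0.005832 / 0.00675075 ≈ 0.864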